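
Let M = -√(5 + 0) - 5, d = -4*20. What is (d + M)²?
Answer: (85 + √5)² ≈ 7610.1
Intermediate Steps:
d = -80
M = -5 - √5 (M = -√5 - 5 = -5 - √5 ≈ -7.2361)
(d + M)² = (-80 + (-5 - √5))² = (-85 - √5)²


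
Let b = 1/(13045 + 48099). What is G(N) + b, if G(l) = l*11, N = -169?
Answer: -113666695/61144 ≈ -1859.0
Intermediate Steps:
G(l) = 11*l
b = 1/61144 ≈ 1.6355e-5
G(N) + b = 11*(-169) + 1/61144 = -1859 + 1/61144 = -113666695/61144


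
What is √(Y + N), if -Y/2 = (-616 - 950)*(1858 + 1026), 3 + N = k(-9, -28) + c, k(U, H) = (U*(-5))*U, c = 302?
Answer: √9032582 ≈ 3005.4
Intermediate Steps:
k(U, H) = -5*U² (k(U, H) = (-5*U)*U = -5*U²)
N = -106 (N = -3 + (-5*(-9)² + 302) = -3 + (-5*81 + 302) = -3 + (-405 + 302) = -3 - 103 = -106)
Y = 9032688 (Y = -2*(-616 - 950)*(1858 + 1026) = -(-3132)*2884 = -2*(-4516344) = 9032688)
√(Y + N) = √(9032688 - 106) = √9032582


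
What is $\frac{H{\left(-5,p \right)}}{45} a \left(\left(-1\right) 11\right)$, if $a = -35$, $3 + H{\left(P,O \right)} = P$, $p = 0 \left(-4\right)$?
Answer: $- \frac{616}{9} \approx -68.444$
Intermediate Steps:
$p = 0$
$H{\left(P,O \right)} = -3 + P$
$\frac{H{\left(-5,p \right)}}{45} a \left(\left(-1\right) 11\right) = \frac{-3 - 5}{45} \left(-35\right) \left(\left(-1\right) 11\right) = \left(-8\right) \frac{1}{45} \left(-35\right) \left(-11\right) = \left(- \frac{8}{45}\right) \left(-35\right) \left(-11\right) = \frac{56}{9} \left(-11\right) = - \frac{616}{9}$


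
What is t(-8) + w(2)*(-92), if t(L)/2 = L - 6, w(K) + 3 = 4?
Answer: -120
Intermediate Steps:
w(K) = 1 (w(K) = -3 + 4 = 1)
t(L) = -12 + 2*L (t(L) = 2*(L - 6) = 2*(-6 + L) = -12 + 2*L)
t(-8) + w(2)*(-92) = (-12 + 2*(-8)) + 1*(-92) = (-12 - 16) - 92 = -28 - 92 = -120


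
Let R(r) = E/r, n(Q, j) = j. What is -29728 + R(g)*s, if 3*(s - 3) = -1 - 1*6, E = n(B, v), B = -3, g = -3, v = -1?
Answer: -267550/9 ≈ -29728.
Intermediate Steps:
E = -1
R(r) = -1/r
s = ⅔ (s = 3 + (-1 - 1*6)/3 = 3 + (-1 - 6)/3 = 3 + (⅓)*(-7) = 3 - 7/3 = ⅔ ≈ 0.66667)
-29728 + R(g)*s = -29728 - 1/(-3)*(⅔) = -29728 - 1*(-⅓)*(⅔) = -29728 + (⅓)*(⅔) = -29728 + 2/9 = -267550/9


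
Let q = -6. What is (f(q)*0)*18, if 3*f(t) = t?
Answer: 0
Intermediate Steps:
f(t) = t/3
(f(q)*0)*18 = (((⅓)*(-6))*0)*18 = -2*0*18 = 0*18 = 0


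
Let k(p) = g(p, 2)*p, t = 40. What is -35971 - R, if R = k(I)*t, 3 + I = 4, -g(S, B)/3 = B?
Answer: -35731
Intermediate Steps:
g(S, B) = -3*B
I = 1 (I = -3 + 4 = 1)
k(p) = -6*p (k(p) = (-3*2)*p = -6*p)
R = -240 (R = -6*1*40 = -6*40 = -240)
-35971 - R = -35971 - 1*(-240) = -35971 + 240 = -35731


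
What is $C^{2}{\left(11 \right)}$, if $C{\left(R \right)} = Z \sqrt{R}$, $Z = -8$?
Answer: $704$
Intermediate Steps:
$C{\left(R \right)} = - 8 \sqrt{R}$
$C^{2}{\left(11 \right)} = \left(- 8 \sqrt{11}\right)^{2} = 704$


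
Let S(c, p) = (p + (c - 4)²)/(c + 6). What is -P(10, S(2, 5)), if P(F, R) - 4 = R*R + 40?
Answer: -2897/64 ≈ -45.266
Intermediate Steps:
S(c, p) = (p + (-4 + c)²)/(6 + c)
P(F, R) = 44 + R² (P(F, R) = 4 + (R*R + 40) = 4 + (R² + 40) = 4 + (40 + R²) = 44 + R²)
-P(10, S(2, 5)) = -(44 + ((5 + (-4 + 2)²)/(6 + 2))²) = -(44 + ((5 + (-2)²)/8)²) = -(44 + ((5 + 4)/8)²) = -(44 + ((⅛)*9)²) = -(44 + (9/8)²) = -(44 + 81/64) = -1*2897/64 = -2897/64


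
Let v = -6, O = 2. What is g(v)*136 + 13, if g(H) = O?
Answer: 285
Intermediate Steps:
g(H) = 2
g(v)*136 + 13 = 2*136 + 13 = 272 + 13 = 285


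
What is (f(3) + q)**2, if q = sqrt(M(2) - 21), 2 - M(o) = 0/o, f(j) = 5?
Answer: (5 + I*sqrt(19))**2 ≈ 6.0 + 43.589*I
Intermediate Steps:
M(o) = 2 (M(o) = 2 - 0/o = 2 - 1*0 = 2 + 0 = 2)
q = I*sqrt(19) (q = sqrt(2 - 21) = sqrt(-19) = I*sqrt(19) ≈ 4.3589*I)
(f(3) + q)**2 = (5 + I*sqrt(19))**2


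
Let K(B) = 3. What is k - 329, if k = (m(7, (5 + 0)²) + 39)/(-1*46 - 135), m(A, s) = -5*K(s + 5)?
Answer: -59573/181 ≈ -329.13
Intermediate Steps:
m(A, s) = -15 (m(A, s) = -5*3 = -15)
k = -24/181 (k = (-15 + 39)/(-1*46 - 135) = 24/(-46 - 135) = 24/(-181) = 24*(-1/181) = -24/181 ≈ -0.13260)
k - 329 = -24/181 - 329 = -59573/181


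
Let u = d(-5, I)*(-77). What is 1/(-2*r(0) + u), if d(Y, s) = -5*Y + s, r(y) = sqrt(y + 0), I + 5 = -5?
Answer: -1/1155 ≈ -0.00086580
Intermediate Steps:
I = -10 (I = -5 - 5 = -10)
r(y) = sqrt(y)
d(Y, s) = s - 5*Y
u = -1155 (u = (-10 - 5*(-5))*(-77) = (-10 + 25)*(-77) = 15*(-77) = -1155)
1/(-2*r(0) + u) = 1/(-2*sqrt(0) - 1155) = 1/(-2*0 - 1155) = 1/(0 - 1155) = 1/(-1155) = -1/1155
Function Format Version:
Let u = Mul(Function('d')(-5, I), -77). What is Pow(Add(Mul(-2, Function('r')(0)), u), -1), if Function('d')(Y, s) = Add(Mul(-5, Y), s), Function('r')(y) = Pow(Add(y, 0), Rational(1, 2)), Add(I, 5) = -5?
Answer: Rational(-1, 1155) ≈ -0.00086580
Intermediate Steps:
I = -10 (I = Add(-5, -5) = -10)
Function('r')(y) = Pow(y, Rational(1, 2))
Function('d')(Y, s) = Add(s, Mul(-5, Y))
u = -1155 (u = Mul(Add(-10, Mul(-5, -5)), -77) = Mul(Add(-10, 25), -77) = Mul(15, -77) = -1155)
Pow(Add(Mul(-2, Function('r')(0)), u), -1) = Pow(Add(Mul(-2, Pow(0, Rational(1, 2))), -1155), -1) = Pow(Add(Mul(-2, 0), -1155), -1) = Pow(Add(0, -1155), -1) = Pow(-1155, -1) = Rational(-1, 1155)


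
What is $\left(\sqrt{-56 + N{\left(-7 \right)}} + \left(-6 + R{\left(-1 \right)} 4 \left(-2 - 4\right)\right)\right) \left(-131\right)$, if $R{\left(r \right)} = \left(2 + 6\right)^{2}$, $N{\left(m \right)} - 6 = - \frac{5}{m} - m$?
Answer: $202002 - \frac{262 i \sqrt{518}}{7} \approx 2.02 \cdot 10^{5} - 851.86 i$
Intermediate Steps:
$N{\left(m \right)} = 6 - m - \frac{5}{m}$ ($N{\left(m \right)} = 6 - \left(m + \frac{5}{m}\right) = 6 - m - \frac{5}{m}$)
$R{\left(r \right)} = 64$ ($R{\left(r \right)} = 8^{2} = 64$)
$\left(\sqrt{-56 + N{\left(-7 \right)}} + \left(-6 + R{\left(-1 \right)} 4 \left(-2 - 4\right)\right)\right) \left(-131\right) = \left(\sqrt{-56 - \left(-13 - \frac{5}{7}\right)} + \left(-6 + 64 \cdot 4 \left(-2 - 4\right)\right)\right) \left(-131\right) = \left(\sqrt{-56 + \left(6 + 7 - - \frac{5}{7}\right)} + \left(-6 + 64 \cdot 4 \left(-6\right)\right)\right) \left(-131\right) = \left(\sqrt{-56 + \left(6 + 7 + \frac{5}{7}\right)} + \left(-6 + 64 \left(-24\right)\right)\right) \left(-131\right) = \left(\sqrt{-56 + \frac{96}{7}} - 1542\right) \left(-131\right) = \left(\sqrt{- \frac{296}{7}} - 1542\right) \left(-131\right) = \left(\frac{2 i \sqrt{518}}{7} - 1542\right) \left(-131\right) = \left(-1542 + \frac{2 i \sqrt{518}}{7}\right) \left(-131\right) = 202002 - \frac{262 i \sqrt{518}}{7}$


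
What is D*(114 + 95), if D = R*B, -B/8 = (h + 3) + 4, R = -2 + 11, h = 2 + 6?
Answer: -225720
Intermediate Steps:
h = 8
R = 9
B = -120 (B = -8*((8 + 3) + 4) = -8*(11 + 4) = -8*15 = -120)
D = -1080 (D = 9*(-120) = -1080)
D*(114 + 95) = -1080*(114 + 95) = -1080*209 = -225720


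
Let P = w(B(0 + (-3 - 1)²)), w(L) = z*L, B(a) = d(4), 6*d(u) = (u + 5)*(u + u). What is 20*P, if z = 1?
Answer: 240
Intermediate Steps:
d(u) = u*(5 + u)/3 (d(u) = ((u + 5)*(u + u))/6 = ((5 + u)*(2*u))/6 = (2*u*(5 + u))/6 = u*(5 + u)/3)
B(a) = 12 (B(a) = (⅓)*4*(5 + 4) = (⅓)*4*9 = 12)
w(L) = L (w(L) = 1*L = L)
P = 12
20*P = 20*12 = 240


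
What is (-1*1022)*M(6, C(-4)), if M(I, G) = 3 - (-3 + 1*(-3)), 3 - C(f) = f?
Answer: -9198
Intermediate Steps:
C(f) = 3 - f
M(I, G) = 9 (M(I, G) = 3 - (-3 - 3) = 3 - 1*(-6) = 3 + 6 = 9)
(-1*1022)*M(6, C(-4)) = -1*1022*9 = -1022*9 = -9198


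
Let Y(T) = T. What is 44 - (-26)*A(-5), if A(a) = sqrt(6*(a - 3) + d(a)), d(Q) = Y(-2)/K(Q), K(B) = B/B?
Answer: 44 + 130*I*sqrt(2) ≈ 44.0 + 183.85*I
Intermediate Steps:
K(B) = 1
d(Q) = -2 (d(Q) = -2/1 = -2*1 = -2)
A(a) = sqrt(-20 + 6*a) (A(a) = sqrt(6*(a - 3) - 2) = sqrt(6*(-3 + a) - 2) = sqrt((-18 + 6*a) - 2) = sqrt(-20 + 6*a))
44 - (-26)*A(-5) = 44 - (-26)*sqrt(-20 + 6*(-5)) = 44 - (-26)*sqrt(-20 - 30) = 44 - (-26)*sqrt(-50) = 44 - (-26)*5*I*sqrt(2) = 44 - (-130)*I*sqrt(2) = 44 + 130*I*sqrt(2)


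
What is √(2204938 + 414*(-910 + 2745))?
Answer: 2*√741157 ≈ 1721.8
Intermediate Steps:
√(2204938 + 414*(-910 + 2745)) = √(2204938 + 414*1835) = √(2204938 + 759690) = √2964628 = 2*√741157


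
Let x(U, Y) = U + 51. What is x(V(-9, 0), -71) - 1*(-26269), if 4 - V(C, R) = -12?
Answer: 26336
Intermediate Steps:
V(C, R) = 16 (V(C, R) = 4 - 1*(-12) = 4 + 12 = 16)
x(U, Y) = 51 + U
x(V(-9, 0), -71) - 1*(-26269) = (51 + 16) - 1*(-26269) = 67 + 26269 = 26336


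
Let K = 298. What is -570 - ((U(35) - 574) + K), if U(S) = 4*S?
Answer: -434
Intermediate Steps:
-570 - ((U(35) - 574) + K) = -570 - ((4*35 - 574) + 298) = -570 - ((140 - 574) + 298) = -570 - (-434 + 298) = -570 - 1*(-136) = -570 + 136 = -434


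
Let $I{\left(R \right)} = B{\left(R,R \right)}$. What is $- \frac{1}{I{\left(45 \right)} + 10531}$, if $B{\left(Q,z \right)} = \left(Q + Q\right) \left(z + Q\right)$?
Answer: $- \frac{1}{18631} \approx -5.3674 \cdot 10^{-5}$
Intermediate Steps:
$B{\left(Q,z \right)} = 2 Q \left(Q + z\right)$
$I{\left(R \right)} = 4 R^{2}$ ($I{\left(R \right)} = 2 R \left(R + R\right) = 2 R 2 R = 4 R^{2}$)
$- \frac{1}{I{\left(45 \right)} + 10531} = - \frac{1}{4 \cdot 45^{2} + 10531} = - \frac{1}{4 \cdot 2025 + 10531} = - \frac{1}{8100 + 10531} = - \frac{1}{18631}$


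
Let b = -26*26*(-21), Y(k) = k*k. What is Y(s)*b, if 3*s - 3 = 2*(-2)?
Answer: 4732/3 ≈ 1577.3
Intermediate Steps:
s = -1/3 (s = 1 + (2*(-2))/3 = 1 + (1/3)*(-4) = 1 - 4/3 = -1/3 ≈ -0.33333)
Y(k) = k**2
b = 14196 (b = -676*(-21) = 14196)
Y(s)*b = (-1/3)**2*14196 = (1/9)*14196 = 4732/3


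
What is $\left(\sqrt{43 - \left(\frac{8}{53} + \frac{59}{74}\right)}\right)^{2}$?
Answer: $\frac{164927}{3922} \approx 42.052$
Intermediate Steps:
$\left(\sqrt{43 - \left(\frac{8}{53} + \frac{59}{74}\right)}\right)^{2} = \left(\sqrt{43 - \frac{3719}{3922}}\right)^{2} = \left(\sqrt{\frac{164927}{3922}}\right)^{2} = \left(\frac{\sqrt{646843694}}{3922}\right)^{2} = \frac{164927}{3922}$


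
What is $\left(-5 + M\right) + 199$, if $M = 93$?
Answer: $287$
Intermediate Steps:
$\left(-5 + M\right) + 199 = \left(-5 + 93\right) + 199 = 88 + 199 = 287$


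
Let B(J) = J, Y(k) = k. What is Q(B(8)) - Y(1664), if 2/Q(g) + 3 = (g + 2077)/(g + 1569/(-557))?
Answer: -959030201/576342 ≈ -1664.0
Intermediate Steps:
Q(g) = 2/(-3 + (2077 + g)/(-1569/557 + g)) (Q(g) = 2/(-3 + (g + 2077)/(g + 1569/(-557))) = 2/(-3 + (2077 + g)/(g + 1569*(-1/557))) = 2/(-3 + (2077 + g)/(g - 1569/557)) = 2/(-3 + (2077 + g)/(-1569/557 + g)))
Q(B(8)) - Y(1664) = (1569 - 557*8)/(-580798 + 557*8) - 1*1664 = (1569 - 4456)/(-580798 + 4456) - 1664 = -2887/(-576342) - 1664 = -1/576342*(-2887) - 1664 = 2887/576342 - 1664 = -959030201/576342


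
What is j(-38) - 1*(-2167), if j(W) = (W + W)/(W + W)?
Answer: 2168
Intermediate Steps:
j(W) = 1 (j(W) = (2*W)/((2*W)) = (2*W)*(1/(2*W)) = 1)
j(-38) - 1*(-2167) = 1 - 1*(-2167) = 1 + 2167 = 2168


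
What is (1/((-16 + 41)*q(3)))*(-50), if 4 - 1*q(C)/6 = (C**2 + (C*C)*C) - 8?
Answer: 1/72 ≈ 0.013889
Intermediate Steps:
q(C) = 72 - 6*C**2 - 6*C**3 (q(C) = 24 - 6*((C**2 + (C*C)*C) - 8) = 24 - 6*((C**2 + C**2*C) - 8) = 24 - 6*((C**2 + C**3) - 8) = 24 - 6*(-8 + C**2 + C**3) = 24 + (48 - 6*C**2 - 6*C**3) = 72 - 6*C**2 - 6*C**3)
(1/((-16 + 41)*q(3)))*(-50) = (1/((-16 + 41)*(72 - 6*3**2 - 6*3**3)))*(-50) = (1/(25*(72 - 6*9 - 6*27)))*(-50) = (1/(25*(72 - 54 - 162)))*(-50) = ((1/25)/(-144))*(-50) = ((1/25)*(-1/144))*(-50) = -1/3600*(-50) = 1/72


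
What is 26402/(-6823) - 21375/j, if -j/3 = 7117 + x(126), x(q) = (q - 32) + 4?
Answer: -9458437/3281863 ≈ -2.8820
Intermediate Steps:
x(q) = -28 + q (x(q) = (-32 + q) + 4 = -28 + q)
j = -21645 (j = -3*(7117 + (-28 + 126)) = -3*(7117 + 98) = -3*7215 = -21645)
26402/(-6823) - 21375/j = 26402/(-6823) - 21375/(-21645) = 26402*(-1/6823) - 21375*(-1/21645) = -26402/6823 + 475/481 = -9458437/3281863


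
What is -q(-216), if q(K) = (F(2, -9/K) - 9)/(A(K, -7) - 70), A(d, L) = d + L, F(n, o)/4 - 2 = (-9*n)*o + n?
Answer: 4/293 ≈ 0.013652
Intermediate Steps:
F(n, o) = 8 + 4*n - 36*n*o (F(n, o) = 8 + 4*((-9*n)*o + n) = 8 + 4*(-9*n*o + n) = 8 + 4*(n - 9*n*o) = 8 + (4*n - 36*n*o) = 8 + 4*n - 36*n*o)
A(d, L) = L + d
q(K) = (7 + 648/K)/(-77 + K) (q(K) = ((8 + 4*2 - 36*2*(-9/K)) - 9)/((-7 + K) - 70) = ((8 + 8 + 648/K) - 9)/(-77 + K) = ((16 + 648/K) - 9)/(-77 + K) = (7 + 648/K)/(-77 + K))
-q(-216) = -(648 + 7*(-216))/((-216)*(-77 - 216)) = -(-1)*(648 - 1512)/(216*(-293)) = -(-1)*(-1)*(-864)/(216*293) = -1*(-4/293) = 4/293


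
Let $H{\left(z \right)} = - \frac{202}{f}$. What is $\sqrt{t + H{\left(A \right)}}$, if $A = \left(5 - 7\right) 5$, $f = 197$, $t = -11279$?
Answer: $\frac{11 i \sqrt{3617905}}{197} \approx 106.21 i$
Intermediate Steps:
$A = -10$ ($A = \left(-2\right) 5 = -10$)
$H{\left(z \right)} = - \frac{202}{197}$
$\sqrt{t + H{\left(A \right)}} = \sqrt{-11279 - \frac{202}{197}} = \sqrt{- \frac{2222165}{197}} = \frac{11 i \sqrt{3617905}}{197}$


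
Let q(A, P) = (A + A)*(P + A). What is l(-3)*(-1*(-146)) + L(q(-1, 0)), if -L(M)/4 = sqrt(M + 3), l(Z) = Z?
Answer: -438 - 4*sqrt(5) ≈ -446.94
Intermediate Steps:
q(A, P) = 2*A*(A + P) (q(A, P) = (2*A)*(A + P) = 2*A*(A + P))
L(M) = -4*sqrt(3 + M) (L(M) = -4*sqrt(M + 3) = -4*sqrt(3 + M))
l(-3)*(-1*(-146)) + L(q(-1, 0)) = -(-3)*(-146) - 4*sqrt(3 + 2*(-1)*(-1 + 0)) = -3*146 - 4*sqrt(3 + 2*(-1)*(-1)) = -438 - 4*sqrt(3 + 2) = -438 - 4*sqrt(5)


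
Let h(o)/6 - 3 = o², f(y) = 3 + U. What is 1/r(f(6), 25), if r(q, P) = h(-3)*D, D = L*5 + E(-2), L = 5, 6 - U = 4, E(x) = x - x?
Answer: 1/1800 ≈ 0.00055556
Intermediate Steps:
E(x) = 0
U = 2 (U = 6 - 1*4 = 6 - 4 = 2)
f(y) = 5 (f(y) = 3 + 2 = 5)
h(o) = 18 + 6*o²
D = 25 (D = 5*5 + 0 = 25 + 0 = 25)
r(q, P) = 1800 (r(q, P) = (18 + 6*(-3)²)*25 = (18 + 6*9)*25 = (18 + 54)*25 = 72*25 = 1800)
1/r(f(6), 25) = 1/1800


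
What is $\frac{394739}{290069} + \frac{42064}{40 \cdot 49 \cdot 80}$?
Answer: $\frac{4631033601}{2842676200} \approx 1.6291$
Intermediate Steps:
$\frac{394739}{290069} + \frac{42064}{40 \cdot 49 \cdot 80} = 394739 \cdot \frac{1}{290069} + \frac{42064}{1960 \cdot 80} = \frac{394739}{290069} + \frac{42064}{156800} = \frac{394739}{290069} + 42064 \cdot \frac{1}{156800} = \frac{394739}{290069} + \frac{2629}{9800} = \frac{4631033601}{2842676200}$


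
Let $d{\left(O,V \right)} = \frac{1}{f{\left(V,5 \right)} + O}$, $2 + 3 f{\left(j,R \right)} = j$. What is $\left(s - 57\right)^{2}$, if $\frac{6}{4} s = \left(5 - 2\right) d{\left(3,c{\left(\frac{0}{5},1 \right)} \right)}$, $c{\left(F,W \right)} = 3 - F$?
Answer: $\frac{79524}{25} \approx 3181.0$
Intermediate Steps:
$f{\left(j,R \right)} = - \frac{2}{3} + \frac{j}{3}$
$d{\left(O,V \right)} = \frac{1}{- \frac{2}{3} + O + \frac{V}{3}}$ ($d{\left(O,V \right)} = \frac{1}{\left(- \frac{2}{3} + \frac{V}{3}\right) + O} = \frac{1}{- \frac{2}{3} + O + \frac{V}{3}}$)
$s = \frac{3}{5}$ ($s = \frac{2 \left(5 - 2\right) \frac{3}{-2 + \left(3 - \frac{0}{5}\right) + 3 \cdot 3}}{3} = \frac{2 \cdot 3 \frac{3}{-2 + \left(3 - 0 \cdot \frac{1}{5}\right) + 9}}{3} = \frac{2 \cdot 3 \frac{3}{-2 + \left(3 - 0\right) + 9}}{3} = \frac{2 \cdot 3 \frac{3}{-2 + \left(3 + 0\right) + 9}}{3} = \frac{2 \cdot 3 \frac{3}{-2 + 3 + 9}}{3} = \frac{2 \cdot 3 \cdot \frac{3}{10}}{3} = \frac{2}{3} \cdot \frac{9}{10} = \frac{3}{5} \approx 0.6$)
$\left(s - 57\right)^{2} = \left(\frac{3}{5} - 57\right)^{2} = \left(- \frac{282}{5}\right)^{2} = \frac{79524}{25}$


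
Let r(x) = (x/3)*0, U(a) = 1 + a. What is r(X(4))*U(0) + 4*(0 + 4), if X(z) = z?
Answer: 16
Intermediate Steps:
r(x) = 0 (r(x) = (x*(1/3))*0 = (x/3)*0 = 0)
r(X(4))*U(0) + 4*(0 + 4) = 0*(1 + 0) + 4*(0 + 4) = 0*1 + 4*4 = 0 + 16 = 16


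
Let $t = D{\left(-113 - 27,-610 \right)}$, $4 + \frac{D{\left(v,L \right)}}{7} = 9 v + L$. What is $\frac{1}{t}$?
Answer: $- \frac{1}{13118} \approx -7.6231 \cdot 10^{-5}$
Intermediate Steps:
$D{\left(v,L \right)} = -28 + 7 L + 63 v$ ($D{\left(v,L \right)} = -28 + 7 \left(9 v + L\right) = -28 + 7 \left(L + 9 v\right) = -28 + \left(7 L + 63 v\right) = -28 + 7 L + 63 v$)
$t = -13118$ ($t = -28 + 7 \left(-610\right) + 63 \left(-113 - 27\right) = -28 - 4270 + 63 \left(-113 - 27\right) = -28 - 4270 + 63 \left(-140\right) = -28 - 4270 - 8820 = -13118$)
$\frac{1}{t} = \frac{1}{-13118} = - \frac{1}{13118}$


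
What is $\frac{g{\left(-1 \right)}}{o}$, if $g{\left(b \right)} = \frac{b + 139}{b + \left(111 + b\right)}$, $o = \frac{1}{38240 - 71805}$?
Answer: $- \frac{4631970}{109} \approx -42495.0$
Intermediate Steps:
$o = - \frac{1}{33565}$ ($o = \frac{1}{-33565} = - \frac{1}{33565} \approx -2.9793 \cdot 10^{-5}$)
$g{\left(b \right)} = \frac{139 + b}{111 + 2 b}$
$\frac{g{\left(-1 \right)}}{o} = \frac{\frac{1}{111 + 2 \left(-1\right)} \left(139 - 1\right)}{- \frac{1}{33565}} = \frac{1}{111 - 2} \cdot 138 \left(-33565\right) = \frac{1}{109} \cdot 138 \left(-33565\right) = \frac{138}{109} \left(-33565\right) = - \frac{4631970}{109}$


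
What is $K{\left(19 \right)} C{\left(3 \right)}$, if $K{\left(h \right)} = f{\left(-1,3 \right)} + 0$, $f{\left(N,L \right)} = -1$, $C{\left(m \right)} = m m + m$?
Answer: $-12$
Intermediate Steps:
$C{\left(m \right)} = m + m^{2}$ ($C{\left(m \right)} = m^{2} + m = m + m^{2}$)
$K{\left(h \right)} = -1$ ($K{\left(h \right)} = -1 + 0 = -1$)
$K{\left(19 \right)} C{\left(3 \right)} = - 3 \left(1 + 3\right) = - 3 \cdot 4 = \left(-1\right) 12 = -12$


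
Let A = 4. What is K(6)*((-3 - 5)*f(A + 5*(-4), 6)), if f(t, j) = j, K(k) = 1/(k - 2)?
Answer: -12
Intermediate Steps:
K(k) = 1/(-2 + k)
K(6)*((-3 - 5)*f(A + 5*(-4), 6)) = ((-3 - 5)*6)/(-2 + 6) = (-8*6)/4 = (¼)*(-48) = -12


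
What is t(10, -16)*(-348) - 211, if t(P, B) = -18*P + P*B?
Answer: 118109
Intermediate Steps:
t(P, B) = -18*P + B*P
t(10, -16)*(-348) - 211 = (10*(-18 - 16))*(-348) - 211 = (10*(-34))*(-348) - 211 = -340*(-348) - 211 = 118320 - 211 = 118109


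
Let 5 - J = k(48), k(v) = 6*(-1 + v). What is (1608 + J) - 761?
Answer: 570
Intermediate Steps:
k(v) = -6 + 6*v
J = -277 (J = 5 - (-6 + 6*48) = 5 - (-6 + 288) = 5 - 1*282 = 5 - 282 = -277)
(1608 + J) - 761 = (1608 - 277) - 761 = 1331 - 761 = 570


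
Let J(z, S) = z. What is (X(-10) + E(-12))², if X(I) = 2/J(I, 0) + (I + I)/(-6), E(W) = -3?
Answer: 4/225 ≈ 0.017778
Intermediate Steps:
X(I) = 2/I - I/3 (X(I) = 2/I + (I + I)/(-6) = 2/I + (2*I)*(-⅙) = 2/I - I/3)
(X(-10) + E(-12))² = ((2/(-10) - ⅓*(-10)) - 3)² = ((2*(-⅒) + 10/3) - 3)² = ((-⅕ + 10/3) - 3)² = (47/15 - 3)² = (2/15)² = 4/225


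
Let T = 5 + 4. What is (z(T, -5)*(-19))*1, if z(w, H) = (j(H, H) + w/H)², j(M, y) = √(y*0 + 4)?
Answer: -19/25 ≈ -0.76000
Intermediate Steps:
T = 9
j(M, y) = 2 (j(M, y) = √(0 + 4) = √4 = 2)
z(w, H) = (2 + w/H)²
(z(T, -5)*(-19))*1 = (((9 + 2*(-5))²/(-5)²)*(-19))*1 = (((9 - 10)²/25)*(-19))*1 = (((1/25)*(-1)²)*(-19))*1 = (((1/25)*1)*(-19))*1 = ((1/25)*(-19))*1 = -19/25*1 = -19/25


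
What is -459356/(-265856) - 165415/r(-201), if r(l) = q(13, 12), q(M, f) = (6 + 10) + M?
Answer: -10990812229/1927456 ≈ -5702.2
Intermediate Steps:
q(M, f) = 16 + M
r(l) = 29 (r(l) = 16 + 13 = 29)
-459356/(-265856) - 165415/r(-201) = -459356/(-265856) - 165415/29 = -459356*(-1/265856) - 165415*1/29 = 114839/66464 - 165415/29 = -10990812229/1927456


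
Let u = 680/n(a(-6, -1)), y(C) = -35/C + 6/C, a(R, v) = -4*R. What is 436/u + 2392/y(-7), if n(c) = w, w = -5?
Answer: 566135/986 ≈ 574.17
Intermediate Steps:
y(C) = -29/C
n(c) = -5
u = -136 (u = 680/(-5) = 680*(-⅕) = -136)
436/u + 2392/y(-7) = 436/(-136) + 2392/((-29/(-7))) = 436*(-1/136) + 2392/((-29*(-⅐))) = -109/34 + 2392/(29/7) = -109/34 + 2392*(7/29) = -109/34 + 16744/29 = 566135/986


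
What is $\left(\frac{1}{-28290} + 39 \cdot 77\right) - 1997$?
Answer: $\frac{28459739}{28290} \approx 1006.0$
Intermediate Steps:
$\left(\frac{1}{-28290} + 39 \cdot 77\right) - 1997 = \left(- \frac{1}{28290} + 3003\right) - 1997 = \frac{84954869}{28290} - 1997 = \frac{28459739}{28290}$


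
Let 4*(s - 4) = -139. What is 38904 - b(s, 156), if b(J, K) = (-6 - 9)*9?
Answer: 39039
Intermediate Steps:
s = -123/4 (s = 4 + (¼)*(-139) = 4 - 139/4 = -123/4 ≈ -30.750)
b(J, K) = -135 (b(J, K) = -15*9 = -135)
38904 - b(s, 156) = 38904 - 1*(-135) = 38904 + 135 = 39039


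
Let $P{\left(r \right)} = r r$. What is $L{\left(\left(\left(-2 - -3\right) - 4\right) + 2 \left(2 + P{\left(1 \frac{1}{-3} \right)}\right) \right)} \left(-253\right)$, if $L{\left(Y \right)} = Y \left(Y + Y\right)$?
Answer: $- \frac{61226}{81} \approx -755.88$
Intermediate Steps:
$P{\left(r \right)} = r^{2}$
$L{\left(Y \right)} = 2 Y^{2}$ ($L{\left(Y \right)} = Y 2 Y = 2 Y^{2}$)
$L{\left(\left(\left(-2 - -3\right) - 4\right) + 2 \left(2 + P{\left(1 \frac{1}{-3} \right)}\right) \right)} \left(-253\right) = 2 \left(\left(\left(-2 - -3\right) - 4\right) + 2 \left(2 + \left(1 \frac{1}{-3}\right)^{2}\right)\right)^{2} \left(-253\right) = 2 \left(\left(\left(-2 + 3\right) - 4\right) + 2 \left(2 + \left(1 \left(- \frac{1}{3}\right)\right)^{2}\right)\right)^{2} \left(-253\right) = 2 \left(\left(1 - 4\right) + 2 \left(2 + \left(- \frac{1}{3}\right)^{2}\right)\right)^{2} \left(-253\right) = 2 \left(-3 + 2 \left(2 + \frac{1}{9}\right)\right)^{2} \left(-253\right) = 2 \left(-3 + 2 \cdot \frac{19}{9}\right)^{2} \left(-253\right) = 2 \left(-3 + \frac{38}{9}\right)^{2} \left(-253\right) = 2 \left(\frac{11}{9}\right)^{2} \left(-253\right) = 2 \cdot \frac{121}{81} \left(-253\right) = \frac{242}{81} \left(-253\right) = - \frac{61226}{81}$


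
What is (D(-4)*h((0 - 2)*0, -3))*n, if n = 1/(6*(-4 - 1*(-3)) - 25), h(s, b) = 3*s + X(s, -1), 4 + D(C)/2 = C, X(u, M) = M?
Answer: -16/31 ≈ -0.51613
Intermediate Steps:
D(C) = -8 + 2*C
h(s, b) = -1 + 3*s (h(s, b) = 3*s - 1 = -1 + 3*s)
n = -1/31 (n = 1/(6*(-4 + 3) - 25) = 1/(6*(-1) - 25) = 1/(-6 - 25) = 1/(-31) = -1/31 ≈ -0.032258)
(D(-4)*h((0 - 2)*0, -3))*n = ((-8 + 2*(-4))*(-1 + 3*((0 - 2)*0)))*(-1/31) = ((-8 - 8)*(-1 + 3*(-2*0)))*(-1/31) = -16*(-1 + 3*0)*(-1/31) = -16*(-1 + 0)*(-1/31) = -16*(-1)*(-1/31) = 16*(-1/31) = -16/31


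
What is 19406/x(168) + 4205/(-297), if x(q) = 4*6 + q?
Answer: 826037/9504 ≈ 86.915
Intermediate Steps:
x(q) = 24 + q
19406/x(168) + 4205/(-297) = 19406/(24 + 168) + 4205/(-297) = 19406/192 + 4205*(-1/297) = 19406*(1/192) - 4205/297 = 9703/96 - 4205/297 = 826037/9504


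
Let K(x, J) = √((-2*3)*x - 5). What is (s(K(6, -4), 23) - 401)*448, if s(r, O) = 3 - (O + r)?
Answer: -188608 - 448*I*√41 ≈ -1.8861e+5 - 2868.6*I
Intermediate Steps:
K(x, J) = √(-5 - 6*x) (K(x, J) = √(-6*x - 5) = √(-5 - 6*x))
s(r, O) = 3 - O - r (s(r, O) = 3 + (-O - r) = 3 - O - r)
(s(K(6, -4), 23) - 401)*448 = ((3 - 1*23 - √(-5 - 6*6)) - 401)*448 = ((3 - 23 - √(-5 - 36)) - 401)*448 = ((3 - 23 - √(-41)) - 401)*448 = ((3 - 23 - I*√41) - 401)*448 = ((-20 - I*√41) - 401)*448 = (-421 - I*√41)*448 = -188608 - 448*I*√41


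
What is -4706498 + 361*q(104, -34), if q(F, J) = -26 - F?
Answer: -4753428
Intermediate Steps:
-4706498 + 361*q(104, -34) = -4706498 + 361*(-26 - 1*104) = -4706498 + 361*(-26 - 104) = -4706498 + 361*(-130) = -4706498 - 46930 = -4753428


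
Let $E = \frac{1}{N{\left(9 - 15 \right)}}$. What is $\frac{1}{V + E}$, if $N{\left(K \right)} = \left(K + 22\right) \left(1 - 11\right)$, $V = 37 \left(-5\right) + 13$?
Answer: $- \frac{160}{27521} \approx -0.0058137$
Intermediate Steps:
$V = -172$ ($V = -185 + 13 = -172$)
$N{\left(K \right)} = -220 - 10 K$ ($N{\left(K \right)} = \left(22 + K\right) \left(-10\right) = -220 - 10 K$)
$E = - \frac{1}{160}$ ($E = \frac{1}{-220 - 10 \left(9 - 15\right)} = \frac{1}{-220 - -60} = \frac{1}{-220 + 60} = \frac{1}{-160} = - \frac{1}{160} \approx -0.00625$)
$\frac{1}{V + E} = \frac{1}{-172 - \frac{1}{160}} = \frac{1}{- \frac{27521}{160}} = - \frac{160}{27521}$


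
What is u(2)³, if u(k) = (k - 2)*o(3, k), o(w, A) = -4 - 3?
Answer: 0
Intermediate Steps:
o(w, A) = -7
u(k) = 14 - 7*k (u(k) = (k - 2)*(-7) = (-2 + k)*(-7) = 14 - 7*k)
u(2)³ = (14 - 7*2)³ = (14 - 14)³ = 0³ = 0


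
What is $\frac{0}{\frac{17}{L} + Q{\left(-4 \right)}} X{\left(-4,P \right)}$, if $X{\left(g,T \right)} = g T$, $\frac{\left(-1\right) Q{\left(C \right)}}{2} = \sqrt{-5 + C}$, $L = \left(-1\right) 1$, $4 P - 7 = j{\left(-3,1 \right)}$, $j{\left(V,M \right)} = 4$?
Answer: $0$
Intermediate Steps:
$P = \frac{11}{4}$ ($P = \frac{7}{4} + \frac{1}{4} \cdot 4 = \frac{7}{4} + 1 = \frac{11}{4} \approx 2.75$)
$L = -1$
$Q{\left(C \right)} = - 2 \sqrt{-5 + C}$
$X{\left(g,T \right)} = T g$
$\frac{0}{\frac{17}{L} + Q{\left(-4 \right)}} X{\left(-4,P \right)} = \frac{0}{\frac{17}{-1} - 2 \sqrt{-5 - 4}} \cdot \frac{11}{4} \left(-4\right) = \frac{0}{17 \left(-1\right) - 2 \sqrt{-9}} \left(-11\right) = \frac{0}{-17 - 2 \cdot 3 i} \left(-11\right) = \frac{0}{-17 - 6 i} \left(-11\right) = 0 \frac{-17 + 6 i}{325} \left(-11\right) = 0 \left(-11\right) = 0$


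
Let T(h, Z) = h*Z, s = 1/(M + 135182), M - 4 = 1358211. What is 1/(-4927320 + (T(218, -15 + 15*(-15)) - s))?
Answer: -1493397/7436579437081 ≈ -2.0082e-7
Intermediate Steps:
M = 1358215 (M = 4 + 1358211 = 1358215)
s = 1/1493397 (s = 1/(1358215 + 135182) = 1/1493397 ≈ 6.6961e-7)
T(h, Z) = Z*h
1/(-4927320 + (T(218, -15 + 15*(-15)) - s)) = 1/(-4927320 + ((-15 + 15*(-15))*218 - 1*1/1493397)) = 1/(-4927320 + ((-15 - 225)*218 - 1/1493397)) = 1/(-4927320 + (-240*218 - 1/1493397)) = 1/(-4927320 + (-52320 - 1/1493397)) = 1/(-4927320 - 78134531041/1493397) = 1/(-7436579437081/1493397) = -1493397/7436579437081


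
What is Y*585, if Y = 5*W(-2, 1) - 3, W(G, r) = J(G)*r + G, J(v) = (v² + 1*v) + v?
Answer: -7605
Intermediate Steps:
J(v) = v² + 2*v (J(v) = (v² + v) + v = (v + v²) + v = v² + 2*v)
W(G, r) = G + G*r*(2 + G) (W(G, r) = (G*(2 + G))*r + G = G*r*(2 + G) + G = G + G*r*(2 + G))
Y = -13 (Y = 5*(-2*(1 + 1*(2 - 2))) - 3 = 5*(-2*(1 + 1*0)) - 3 = 5*(-2*(1 + 0)) - 3 = 5*(-2*1) - 3 = 5*(-2) - 3 = -10 - 3 = -13)
Y*585 = -13*585 = -7605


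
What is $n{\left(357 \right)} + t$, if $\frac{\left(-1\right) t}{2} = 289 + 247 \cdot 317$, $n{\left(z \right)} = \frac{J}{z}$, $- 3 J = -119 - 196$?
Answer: $- \frac{2671987}{17} \approx -1.5718 \cdot 10^{5}$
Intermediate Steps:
$J = 105$ ($J = - \frac{-119 - 196}{3} = \left(- \frac{1}{3}\right) \left(-315\right) = 105$)
$n{\left(z \right)} = \frac{105}{z}$
$t = -157176$ ($t = - 2 \left(289 + 247 \cdot 317\right) = - 2 \left(289 + 78299\right) = \left(-2\right) 78588 = -157176$)
$n{\left(357 \right)} + t = \frac{105}{357} - 157176 = 105 \cdot \frac{1}{357} - 157176 = \frac{5}{17} - 157176 = - \frac{2671987}{17}$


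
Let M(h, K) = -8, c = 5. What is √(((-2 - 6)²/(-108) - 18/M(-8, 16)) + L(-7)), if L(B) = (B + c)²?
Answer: √1833/18 ≈ 2.3785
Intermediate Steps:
L(B) = (5 + B)² (L(B) = (B + 5)² = (5 + B)²)
√(((-2 - 6)²/(-108) - 18/M(-8, 16)) + L(-7)) = √(((-2 - 6)²/(-108) - 18/(-8)) + (5 - 7)²) = √(((-8)²*(-1/108) - 18*(-⅛)) + (-2)²) = √((64*(-1/108) + 9/4) + 4) = √((-16/27 + 9/4) + 4) = √(179/108 + 4) = √(611/108) = √1833/18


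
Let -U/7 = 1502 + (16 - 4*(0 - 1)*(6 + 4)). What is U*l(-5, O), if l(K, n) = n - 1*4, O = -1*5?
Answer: 98154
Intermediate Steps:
O = -5
l(K, n) = -4 + n (l(K, n) = n - 4 = -4 + n)
U = -10906 (U = -7*(1502 + (16 - 4*(0 - 1)*(6 + 4))) = -7*(1502 + (16 - (-4)*10)) = -7*(1502 + (16 - 4*(-10))) = -7*(1502 + (16 + 40)) = -7*(1502 + 56) = -7*1558 = -10906)
U*l(-5, O) = -10906*(-4 - 5) = -10906*(-9) = 98154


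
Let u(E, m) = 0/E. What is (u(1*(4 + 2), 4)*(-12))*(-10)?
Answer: 0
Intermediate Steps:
u(E, m) = 0
(u(1*(4 + 2), 4)*(-12))*(-10) = (0*(-12))*(-10) = 0*(-10) = 0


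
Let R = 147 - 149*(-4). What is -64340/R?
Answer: -64340/743 ≈ -86.595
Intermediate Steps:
R = 743 (R = 147 + 596 = 743)
-64340/R = -64340/743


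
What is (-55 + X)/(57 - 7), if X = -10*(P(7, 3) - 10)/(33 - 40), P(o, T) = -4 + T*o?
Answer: -9/10 ≈ -0.90000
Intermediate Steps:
X = 10 (X = -10*((-4 + 3*7) - 10)/(33 - 40) = -10*(-1/1) = -10/((-7*⅐)) = -10/(-1) = -10*(-1) = 10)
(-55 + X)/(57 - 7) = (-55 + 10)/(57 - 7) = -45/50 = (1/50)*(-45) = -9/10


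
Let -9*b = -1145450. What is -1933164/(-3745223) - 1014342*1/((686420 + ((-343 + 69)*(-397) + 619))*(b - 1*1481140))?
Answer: 9372845734577213337/18158487016721109355 ≈ 0.51617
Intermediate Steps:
b = 1145450/9 (b = -⅑*(-1145450) = 1145450/9 ≈ 1.2727e+5)
-1933164/(-3745223) - 1014342*1/((686420 + ((-343 + 69)*(-397) + 619))*(b - 1*1481140)) = -1933164/(-3745223) - 1014342*1/((686420 + ((-343 + 69)*(-397) + 619))*(1145450/9 - 1*1481140)) = -1933164*(-1/3745223) - 1014342*1/((686420 + (-274*(-397) + 619))*(1145450/9 - 1481140)) = 1933164/3745223 - 1014342*(-9/(12184810*(686420 + (108778 + 619)))) = 1933164/3745223 - 1014342*(-9/(12184810*(686420 + 109397))) = 1933164/3745223 - 1014342/(795817*(-12184810/9)) = 1933164/3745223 - 1014342/(-9696878939770/9) = 1933164/3745223 - 1014342*(-9/9696878939770) = 1933164/3745223 + 4564539/4848439469885 = 9372845734577213337/18158487016721109355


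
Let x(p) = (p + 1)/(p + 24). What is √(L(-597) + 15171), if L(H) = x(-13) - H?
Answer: 2*√476949/11 ≈ 125.57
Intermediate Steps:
x(p) = (1 + p)/(24 + p)
L(H) = -12/11 - H (L(H) = (1 - 13)/(24 - 13) - H = -12/11 - H)
√(L(-597) + 15171) = √((-12/11 - 1*(-597)) + 15171) = √((-12/11 + 597) + 15171) = √(6555/11 + 15171) = √(173436/11) = 2*√476949/11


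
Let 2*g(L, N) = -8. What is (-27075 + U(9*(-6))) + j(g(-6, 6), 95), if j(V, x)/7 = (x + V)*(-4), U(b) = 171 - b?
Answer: -29398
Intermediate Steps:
g(L, N) = -4 (g(L, N) = (1/2)*(-8) = -4)
j(V, x) = -28*V - 28*x (j(V, x) = 7*((x + V)*(-4)) = 7*((V + x)*(-4)) = 7*(-4*V - 4*x) = -28*V - 28*x)
(-27075 + U(9*(-6))) + j(g(-6, 6), 95) = (-27075 + (171 - 9*(-6))) + (-28*(-4) - 28*95) = (-27075 + (171 - 1*(-54))) + (112 - 2660) = (-27075 + (171 + 54)) - 2548 = (-27075 + 225) - 2548 = -26850 - 2548 = -29398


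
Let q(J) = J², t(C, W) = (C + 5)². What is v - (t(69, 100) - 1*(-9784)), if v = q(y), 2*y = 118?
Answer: -11779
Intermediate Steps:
t(C, W) = (5 + C)²
y = 59 (y = (½)*118 = 59)
v = 3481 (v = 59² = 3481)
v - (t(69, 100) - 1*(-9784)) = 3481 - ((5 + 69)² - 1*(-9784)) = 3481 - (74² + 9784) = 3481 - (5476 + 9784) = 3481 - 1*15260 = 3481 - 15260 = -11779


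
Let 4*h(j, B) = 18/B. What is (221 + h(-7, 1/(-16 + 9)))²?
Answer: 143641/4 ≈ 35910.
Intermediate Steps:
h(j, B) = 9/(2*B) (h(j, B) = (18/B)/4 = 9/(2*B))
(221 + h(-7, 1/(-16 + 9)))² = (221 + 9/(2*(1/(-16 + 9))))² = (221 + 9/(2*(1/(-7))))² = (221 + 9/(2*(-⅐)))² = (221 + (9/2)*(-7))² = (221 - 63/2)² = (379/2)² = 143641/4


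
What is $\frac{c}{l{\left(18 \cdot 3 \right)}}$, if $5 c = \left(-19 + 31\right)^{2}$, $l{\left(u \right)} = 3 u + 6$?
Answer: $\frac{6}{35} \approx 0.17143$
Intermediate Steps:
$l{\left(u \right)} = 6 + 3 u$
$c = \frac{144}{5}$ ($c = \frac{\left(-19 + 31\right)^{2}}{5} = \frac{12^{2}}{5} = \frac{1}{5} \cdot 144 = \frac{144}{5} \approx 28.8$)
$\frac{c}{l{\left(18 \cdot 3 \right)}} = \frac{144}{5 \left(6 + 3 \cdot 18 \cdot 3\right)} = \frac{144}{5 \left(6 + 3 \cdot 54\right)} = \frac{144}{5 \left(6 + 162\right)} = \frac{144}{5 \cdot 168} = \frac{144}{5} \cdot \frac{1}{168} = \frac{6}{35}$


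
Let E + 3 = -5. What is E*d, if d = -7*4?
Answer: 224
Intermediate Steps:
d = -28
E = -8 (E = -3 - 5 = -8)
E*d = -8*(-28) = 224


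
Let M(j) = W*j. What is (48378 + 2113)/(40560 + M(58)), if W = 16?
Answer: 50491/41488 ≈ 1.2170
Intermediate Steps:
M(j) = 16*j
(48378 + 2113)/(40560 + M(58)) = (48378 + 2113)/(40560 + 16*58) = 50491/(40560 + 928) = 50491/41488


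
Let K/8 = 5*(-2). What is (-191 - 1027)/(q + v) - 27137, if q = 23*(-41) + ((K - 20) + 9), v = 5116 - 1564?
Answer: -34166092/1259 ≈ -27137.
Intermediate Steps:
K = -80 (K = 8*(5*(-2)) = 8*(-10) = -80)
v = 3552
q = -1034 (q = 23*(-41) + ((-80 - 20) + 9) = -943 + (-100 + 9) = -943 - 91 = -1034)
(-191 - 1027)/(q + v) - 27137 = (-191 - 1027)/(-1034 + 3552) - 27137 = -1218/2518 - 27137 = -1218*1/2518 - 27137 = -609/1259 - 27137 = -34166092/1259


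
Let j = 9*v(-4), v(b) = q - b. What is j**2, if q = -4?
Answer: 0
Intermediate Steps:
v(b) = -4 - b
j = 0 (j = 9*(-4 - 1*(-4)) = 9*(-4 + 4) = 9*0 = 0)
j**2 = 0**2 = 0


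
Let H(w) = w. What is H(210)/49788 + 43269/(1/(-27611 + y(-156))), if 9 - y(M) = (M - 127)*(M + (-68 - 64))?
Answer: -39174090551137/8298 ≈ -4.7209e+9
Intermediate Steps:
y(M) = 9 - (-132 + M)*(-127 + M) (y(M) = 9 - (M - 127)*(M + (-68 - 64)) = 9 - (-127 + M)*(M - 132) = 9 - (-127 + M)*(-132 + M) = 9 - (-132 + M)*(-127 + M))
H(210)/49788 + 43269/(1/(-27611 + y(-156))) = 210/49788 + 43269/(1/(-27611 + (-16755 - 1*(-156)**2 + 259*(-156)))) = 210*(1/49788) + 43269/(1/(-27611 + (-16755 - 1*24336 - 40404))) = 35/8298 + 43269/(1/(-27611 + (-16755 - 24336 - 40404))) = 35/8298 + 43269/(1/(-27611 - 81495)) = 35/8298 + 43269/(1/(-109106)) = 35/8298 + 43269/(-1/109106) = 35/8298 + 43269*(-109106) = 35/8298 - 4720907514 = -39174090551137/8298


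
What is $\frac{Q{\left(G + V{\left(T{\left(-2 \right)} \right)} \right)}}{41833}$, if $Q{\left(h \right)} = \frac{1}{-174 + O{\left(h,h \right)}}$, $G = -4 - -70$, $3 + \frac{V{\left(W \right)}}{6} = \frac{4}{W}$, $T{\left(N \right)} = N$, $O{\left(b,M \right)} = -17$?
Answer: $- \frac{1}{7990103} \approx -1.2515 \cdot 10^{-7}$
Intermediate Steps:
$V{\left(W \right)} = -18 + \frac{24}{W}$ ($V{\left(W \right)} = -18 + 6 \frac{4}{W} = -18 + \frac{24}{W}$)
$G = 66$ ($G = -4 + 70 = 66$)
$Q{\left(h \right)} = - \frac{1}{191}$ ($Q{\left(h \right)} = \frac{1}{-174 - 17} = \frac{1}{-191} = - \frac{1}{191}$)
$\frac{Q{\left(G + V{\left(T{\left(-2 \right)} \right)} \right)}}{41833} = - \frac{1}{191 \cdot 41833} = \left(- \frac{1}{191}\right) \frac{1}{41833} = - \frac{1}{7990103}$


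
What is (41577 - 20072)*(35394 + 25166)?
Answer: 1302342800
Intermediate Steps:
(41577 - 20072)*(35394 + 25166) = 21505*60560 = 1302342800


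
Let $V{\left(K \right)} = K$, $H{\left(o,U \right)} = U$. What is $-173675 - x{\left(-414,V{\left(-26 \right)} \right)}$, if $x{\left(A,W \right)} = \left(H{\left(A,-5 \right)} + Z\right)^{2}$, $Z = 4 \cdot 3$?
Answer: $-173724$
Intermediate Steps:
$Z = 12$
$x{\left(A,W \right)} = 49$ ($x{\left(A,W \right)} = \left(-5 + 12\right)^{2} = 7^{2} = 49$)
$-173675 - x{\left(-414,V{\left(-26 \right)} \right)} = -173675 - 49 = -173724$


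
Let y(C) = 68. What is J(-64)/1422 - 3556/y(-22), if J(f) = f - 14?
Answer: -210914/4029 ≈ -52.349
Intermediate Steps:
J(f) = -14 + f
J(-64)/1422 - 3556/y(-22) = (-14 - 64)/1422 - 3556/68 = -78*1/1422 - 3556*1/68 = -13/237 - 889/17 = -210914/4029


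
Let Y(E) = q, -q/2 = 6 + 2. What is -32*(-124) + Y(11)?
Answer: 3952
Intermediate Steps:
q = -16 (q = -2*(6 + 2) = -2*8 = -16)
Y(E) = -16
-32*(-124) + Y(11) = -32*(-124) - 16 = 3968 - 16 = 3952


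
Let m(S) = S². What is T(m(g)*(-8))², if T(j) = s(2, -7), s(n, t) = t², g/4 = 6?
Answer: 2401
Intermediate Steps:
g = 24 (g = 4*6 = 24)
T(j) = 49 (T(j) = (-7)² = 49)
T(m(g)*(-8))² = 49² = 2401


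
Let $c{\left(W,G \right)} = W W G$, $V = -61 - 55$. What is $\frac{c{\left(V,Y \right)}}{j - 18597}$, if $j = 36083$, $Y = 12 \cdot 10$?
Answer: $\frac{807360}{8743} \approx 92.344$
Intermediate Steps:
$Y = 120$
$V = -116$
$c{\left(W,G \right)} = G W^{2}$ ($c{\left(W,G \right)} = W^{2} G = G W^{2}$)
$\frac{c{\left(V,Y \right)}}{j - 18597} = \frac{120 \left(-116\right)^{2}}{36083 - 18597} = \frac{120 \cdot 13456}{17486} = 1614720 \cdot \frac{1}{17486} = \frac{807360}{8743}$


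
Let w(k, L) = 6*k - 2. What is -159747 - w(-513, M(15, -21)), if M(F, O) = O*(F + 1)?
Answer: -156667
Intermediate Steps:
M(F, O) = O*(1 + F)
w(k, L) = -2 + 6*k
-159747 - w(-513, M(15, -21)) = -159747 - (-2 + 6*(-513)) = -159747 - (-2 - 3078) = -159747 - 1*(-3080) = -159747 + 3080 = -156667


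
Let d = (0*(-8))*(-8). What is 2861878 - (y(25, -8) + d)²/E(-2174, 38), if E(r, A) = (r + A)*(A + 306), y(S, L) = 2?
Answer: 525715541089/183696 ≈ 2.8619e+6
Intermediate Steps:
d = 0 (d = 0*(-8) = 0)
E(r, A) = (306 + A)*(A + r) (E(r, A) = (A + r)*(306 + A) = (306 + A)*(A + r))
2861878 - (y(25, -8) + d)²/E(-2174, 38) = 2861878 - (2 + 0)²/(38² + 306*38 + 306*(-2174) + 38*(-2174)) = 2861878 - 2²/(1444 + 11628 - 665244 - 82612) = 2861878 - 4/(-734784) = 2861878 - 4*(-1)/734784 = 2861878 - 1*(-1/183696) = 2861878 + 1/183696 = 525715541089/183696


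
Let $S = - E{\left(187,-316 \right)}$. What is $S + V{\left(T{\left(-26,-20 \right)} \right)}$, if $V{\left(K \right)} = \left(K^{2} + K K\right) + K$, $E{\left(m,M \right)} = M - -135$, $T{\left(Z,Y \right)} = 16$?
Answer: $709$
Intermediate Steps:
$E{\left(m,M \right)} = 135 + M$ ($E{\left(m,M \right)} = M + 135 = 135 + M$)
$V{\left(K \right)} = K + 2 K^{2}$ ($V{\left(K \right)} = \left(K^{2} + K^{2}\right) + K = 2 K^{2} + K = K + 2 K^{2}$)
$S = 181$ ($S = - (135 - 316) = \left(-1\right) \left(-181\right) = 181$)
$S + V{\left(T{\left(-26,-20 \right)} \right)} = 181 + 16 \left(1 + 2 \cdot 16\right) = 181 + 16 \left(1 + 32\right) = 181 + 16 \cdot 33 = 181 + 528 = 709$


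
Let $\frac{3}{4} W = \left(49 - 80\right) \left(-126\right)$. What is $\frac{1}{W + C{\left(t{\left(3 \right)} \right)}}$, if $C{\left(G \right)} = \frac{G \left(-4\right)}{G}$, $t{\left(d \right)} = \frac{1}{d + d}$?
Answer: $\frac{1}{5204} \approx 0.00019216$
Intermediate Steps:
$t{\left(d \right)} = \frac{1}{2 d}$
$W = 5208$ ($W = \frac{4 \left(49 - 80\right) \left(-126\right)}{3} = \frac{4 \left(\left(-31\right) \left(-126\right)\right)}{3} = \frac{4}{3} \cdot 3906 = 5208$)
$C{\left(G \right)} = -4$ ($C{\left(G \right)} = \frac{\left(-4\right) G}{G} = -4$)
$\frac{1}{W + C{\left(t{\left(3 \right)} \right)}} = \frac{1}{5208 - 4} = \frac{1}{5204}$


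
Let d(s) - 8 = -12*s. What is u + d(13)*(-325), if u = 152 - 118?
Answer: 48134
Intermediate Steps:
d(s) = 8 - 12*s
u = 34
u + d(13)*(-325) = 34 + (8 - 12*13)*(-325) = 34 + (8 - 156)*(-325) = 34 - 148*(-325) = 34 + 48100 = 48134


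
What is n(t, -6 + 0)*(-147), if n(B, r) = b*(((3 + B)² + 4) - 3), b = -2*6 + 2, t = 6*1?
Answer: 120540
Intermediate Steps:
t = 6
b = -10 (b = -12 + 2 = -10)
n(B, r) = -10 - 10*(3 + B)² (n(B, r) = -10*(((3 + B)² + 4) - 3) = -10*((4 + (3 + B)²) - 3) = -10*(1 + (3 + B)²) = -10 - 10*(3 + B)²)
n(t, -6 + 0)*(-147) = (-10 - 10*(3 + 6)²)*(-147) = (-10 - 10*9²)*(-147) = (-10 - 10*81)*(-147) = (-10 - 810)*(-147) = -820*(-147) = 120540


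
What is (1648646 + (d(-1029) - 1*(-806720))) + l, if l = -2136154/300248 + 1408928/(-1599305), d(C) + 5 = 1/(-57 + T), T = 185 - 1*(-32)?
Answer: 943225091905493379/384150502112 ≈ 2.4554e+6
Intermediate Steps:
T = 217 (T = 185 + 32 = 217)
d(C) = -799/160 (d(C) = -5 + 1/(-57 + 217) = -5 + 1/160 = -799/160)
l = -1919694793557/240094063820 (l = -2136154*1/300248 + 1408928*(-1/1599305) = -1068077/150124 - 1408928/1599305 = -1919694793557/240094063820 ≈ -7.9956)
(1648646 + (d(-1029) - 1*(-806720))) + l = (1648646 + (-799/160 - 1*(-806720))) - 1919694793557/240094063820 = (1648646 + (-799/160 + 806720)) - 1919694793557/240094063820 = (1648646 + 129074401/160) - 1919694793557/240094063820 = 392857761/160 - 1919694793557/240094063820 = 943225091905493379/384150502112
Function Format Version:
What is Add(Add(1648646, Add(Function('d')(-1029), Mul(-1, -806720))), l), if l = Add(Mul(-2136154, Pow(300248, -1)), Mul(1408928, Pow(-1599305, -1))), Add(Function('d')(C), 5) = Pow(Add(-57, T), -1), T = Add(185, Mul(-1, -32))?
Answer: Rational(943225091905493379, 384150502112) ≈ 2.4554e+6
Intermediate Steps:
T = 217 (T = Add(185, 32) = 217)
Function('d')(C) = Rational(-799, 160) (Function('d')(C) = Add(-5, Pow(Add(-57, 217), -1)) = Add(-5, Pow(160, -1)) = Add(-5, Rational(1, 160)) = Rational(-799, 160))
l = Rational(-1919694793557, 240094063820) (l = Add(Mul(-2136154, Rational(1, 300248)), Mul(1408928, Rational(-1, 1599305))) = Add(Rational(-1068077, 150124), Rational(-1408928, 1599305)) = Rational(-1919694793557, 240094063820) ≈ -7.9956)
Add(Add(1648646, Add(Function('d')(-1029), Mul(-1, -806720))), l) = Add(Add(1648646, Add(Rational(-799, 160), Mul(-1, -806720))), Rational(-1919694793557, 240094063820)) = Add(Add(1648646, Add(Rational(-799, 160), 806720)), Rational(-1919694793557, 240094063820)) = Add(Add(1648646, Rational(129074401, 160)), Rational(-1919694793557, 240094063820)) = Add(Rational(392857761, 160), Rational(-1919694793557, 240094063820)) = Rational(943225091905493379, 384150502112)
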